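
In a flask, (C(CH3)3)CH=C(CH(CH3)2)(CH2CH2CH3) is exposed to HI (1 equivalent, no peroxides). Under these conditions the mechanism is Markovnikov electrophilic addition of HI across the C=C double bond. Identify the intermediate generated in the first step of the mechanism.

tertiary carbocation

Step 1: The π electrons of the C=C bond attack a proton of HI; Markovnikov addition places the new C–H on the less-substituted alkene carbon, so the positive charge ends up on the more-substituted carbon — a tertiary carbocation. The H–I bond breaks heterolytically, releasing I⁻.
After step 1 the species present is a tertiary carbocation.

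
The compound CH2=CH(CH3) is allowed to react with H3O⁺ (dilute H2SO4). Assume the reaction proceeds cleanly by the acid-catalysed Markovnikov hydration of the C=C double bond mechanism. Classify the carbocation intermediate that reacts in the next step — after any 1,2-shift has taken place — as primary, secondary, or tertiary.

Step 1: Electrophilic addition begins with the π(C=C) electrons forming a bond to the proton of H3O⁺. Following Markovnikov's rule, the resulting cation is secondary. H2O is released.
No single 1,2-shift to an adjacent carbon would give a more-substituted cation, so no rearrangement occurs.

secondary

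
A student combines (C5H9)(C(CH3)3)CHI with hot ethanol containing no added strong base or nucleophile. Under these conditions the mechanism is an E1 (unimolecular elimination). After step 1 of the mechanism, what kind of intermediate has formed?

Step 1: The C–I bond breaks with both electrons going to the iodide; I⁻ leaves and a secondary carbocation remains.
After step 1 the species present is a secondary carbocation.

secondary carbocation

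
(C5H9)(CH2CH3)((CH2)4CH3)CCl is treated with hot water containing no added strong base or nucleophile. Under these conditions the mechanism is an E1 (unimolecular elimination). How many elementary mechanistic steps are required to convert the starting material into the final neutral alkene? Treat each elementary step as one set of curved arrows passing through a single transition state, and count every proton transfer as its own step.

Step 1: The C–Cl bond breaks with both electrons going to the chloride; Cl⁻ leaves and a tertiary carbocation remains.
(No 1,2-shift: no single shift to an adjacent carbon would give a more stable cation.)
Step 2: Loss of a β-proton to a water molecule of the solvent: the C–H bonding pair collapses toward the cationic carbon to form the C=C π bond, yielding the alkene.
Total: 2 elementary steps.

2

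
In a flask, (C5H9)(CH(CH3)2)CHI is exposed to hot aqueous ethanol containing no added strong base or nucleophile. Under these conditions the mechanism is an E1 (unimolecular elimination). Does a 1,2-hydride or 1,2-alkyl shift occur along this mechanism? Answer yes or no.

The first-formed carbocation is secondary.
The adjacent isopropyl carbon already bears 2 other carbon substituents and has a hydrogen to migrate; after a 1,2-hydride shift from that carbon the positive charge sits on a tertiary centre.
Tertiary is more stable than secondary, so the shift occurs.

yes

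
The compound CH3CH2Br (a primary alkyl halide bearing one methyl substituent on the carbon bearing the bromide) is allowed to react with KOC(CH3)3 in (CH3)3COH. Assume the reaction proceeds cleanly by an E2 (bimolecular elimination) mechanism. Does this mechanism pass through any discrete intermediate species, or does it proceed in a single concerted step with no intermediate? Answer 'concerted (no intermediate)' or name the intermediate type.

concerted (no intermediate)

Concerted anti-periplanar elimination: (CH3)3CO⁻ abstracts a β-H while Br⁻ leaves, and the C–H electrons become the new C=C π bond — all in a single transition state.
All bond changes occur in one transition state; no discrete intermediate is formed.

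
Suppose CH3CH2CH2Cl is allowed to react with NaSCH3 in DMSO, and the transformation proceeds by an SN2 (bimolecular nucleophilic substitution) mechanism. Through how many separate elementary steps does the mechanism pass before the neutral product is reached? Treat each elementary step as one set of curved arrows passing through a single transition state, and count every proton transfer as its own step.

Step 1: CH3S⁻ attacks the back face of the α-carbon while Cl⁻ departs with the C–Cl bonding pair — a single concerted displacement through a pentacoordinate transition state.
Total: 1 elementary step.

1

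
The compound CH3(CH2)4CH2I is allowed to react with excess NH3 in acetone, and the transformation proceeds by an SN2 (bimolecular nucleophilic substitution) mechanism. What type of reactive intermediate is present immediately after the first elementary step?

ammonium ion

Step 1: A lone pair on the N of NH3 attacks the α-carbon from the back side while the C–I bond breaks; both bonding electrons leave with I⁻. The product of this concerted step is an alkylammonium ion.
After step 1 the species present is an ammonium ion.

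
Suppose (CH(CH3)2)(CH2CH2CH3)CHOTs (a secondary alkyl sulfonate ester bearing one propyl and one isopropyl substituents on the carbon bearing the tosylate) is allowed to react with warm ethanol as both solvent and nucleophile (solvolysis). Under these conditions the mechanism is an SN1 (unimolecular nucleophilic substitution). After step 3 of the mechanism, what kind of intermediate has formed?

Step 1: Ionisation: the C–O σ-bond cleaves heterolytically; both bonding electrons depart with TsO⁻, leaving a secondary carbocation at the α-carbon.
Step 2: Carbocation rearrangement: a 1,2-hydride shift from the adjacent isopropyl carbon converts the initially-formed secondary cation into the more stable tertiary cation.
Step 3: Nucleophilic capture: the oxygen of CH3CH2OH bonds to the cationic carbon, producing an oxonium-ion intermediate.
After step 3 the species present is an oxonium ion.

oxonium ion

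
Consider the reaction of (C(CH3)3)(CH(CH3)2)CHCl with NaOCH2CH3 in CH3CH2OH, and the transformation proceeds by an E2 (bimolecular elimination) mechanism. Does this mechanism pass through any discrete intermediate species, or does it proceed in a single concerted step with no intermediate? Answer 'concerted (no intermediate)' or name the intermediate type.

concerted (no intermediate)

In one step, CH3CH2O⁻ pulls off a β-proton, the C–Cl bond cleaves, and a C=C double bond forms between the α- and β-carbons (E2, anti elimination).
All bond changes occur in one transition state; no discrete intermediate is formed.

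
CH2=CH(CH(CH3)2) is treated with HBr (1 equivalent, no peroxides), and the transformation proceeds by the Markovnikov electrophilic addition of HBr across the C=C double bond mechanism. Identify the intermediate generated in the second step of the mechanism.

Step 1: Protonation of the alkene by HBr: the π bond acts as the nucleophile and picks up H⁺, giving the more stable (Markovnikov) secondary carbocation. The H–Br bond breaks heterolytically, releasing Br⁻.
Step 2: Carbocation rearrangement: a 1,2-hydride shift from the adjacent isopropyl carbon converts the initially-formed secondary cation into the more stable tertiary cation.
After step 2 the species present is a tertiary carbocation.

tertiary carbocation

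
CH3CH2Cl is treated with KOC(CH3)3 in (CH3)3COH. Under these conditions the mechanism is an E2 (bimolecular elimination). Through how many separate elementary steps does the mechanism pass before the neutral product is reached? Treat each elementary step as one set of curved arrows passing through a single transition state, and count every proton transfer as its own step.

1

Step 1: Concerted anti-periplanar elimination: (CH3)3CO⁻ abstracts a β-H while Cl⁻ leaves, and the C–H electrons become the new C=C π bond — all in a single transition state.
Total: 1 elementary step.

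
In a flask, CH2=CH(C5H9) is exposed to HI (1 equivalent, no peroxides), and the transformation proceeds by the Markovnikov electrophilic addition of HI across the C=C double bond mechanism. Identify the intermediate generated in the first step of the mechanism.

Step 1: The π electrons of the C=C bond attack a proton of HI; Markovnikov addition places the new C–H on the less-substituted alkene carbon, so the positive charge ends up on the more-substituted carbon — a secondary carbocation. The H–I bond breaks heterolytically, releasing I⁻.
After step 1 the species present is a secondary carbocation.

secondary carbocation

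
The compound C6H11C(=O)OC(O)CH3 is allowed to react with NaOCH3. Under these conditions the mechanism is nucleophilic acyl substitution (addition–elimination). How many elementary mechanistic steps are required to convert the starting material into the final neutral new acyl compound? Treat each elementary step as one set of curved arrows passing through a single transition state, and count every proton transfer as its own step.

Step 1: Nucleophilic addition of CH3O⁻ to the acyl carbon breaks the π(C=O) bond and yields a tetrahedral, anionic intermediate.
Step 2: Collapse of the tetrahedral intermediate: the alkoxide oxygen pushes its lone pair back to re-form C=O while CH3CO2⁻ leaves.
Total: 2 elementary steps.

2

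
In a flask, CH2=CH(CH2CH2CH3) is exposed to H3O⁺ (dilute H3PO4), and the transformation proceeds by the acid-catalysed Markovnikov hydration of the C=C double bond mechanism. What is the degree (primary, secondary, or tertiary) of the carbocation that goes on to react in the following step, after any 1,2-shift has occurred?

secondary

Step 1: The π electrons of the C=C bond attack a proton of H3O⁺; Markovnikov addition places the new C–H on the less-substituted alkene carbon, so the positive charge ends up on the more-substituted carbon — a secondary carbocation. H2O is released.
No single 1,2-shift to an adjacent carbon would give a more-substituted cation, so no rearrangement occurs.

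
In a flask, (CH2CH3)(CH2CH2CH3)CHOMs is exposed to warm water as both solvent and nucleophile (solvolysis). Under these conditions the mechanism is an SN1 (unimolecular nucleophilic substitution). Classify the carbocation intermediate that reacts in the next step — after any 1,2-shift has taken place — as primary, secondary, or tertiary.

Step 1: Ionisation: the C–O σ-bond cleaves heterolytically; both bonding electrons depart with MsO⁻, leaving a secondary carbocation at the α-carbon.
No single 1,2-shift to an adjacent carbon would give a more-substituted cation, so no rearrangement occurs.

secondary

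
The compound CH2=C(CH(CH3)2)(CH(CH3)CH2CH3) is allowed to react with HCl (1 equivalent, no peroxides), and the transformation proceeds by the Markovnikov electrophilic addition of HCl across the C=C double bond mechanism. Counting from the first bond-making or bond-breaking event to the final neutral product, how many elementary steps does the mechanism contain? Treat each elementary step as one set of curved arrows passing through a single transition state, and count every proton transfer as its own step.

2

Step 1: Protonation of the alkene by HCl: the π bond acts as the nucleophile and picks up H⁺, giving the more stable (Markovnikov) tertiary carbocation. The H–Cl bond breaks heterolytically, releasing Cl⁻.
(No 1,2-shift: no single shift to an adjacent carbon would give a more stable cation.)
Step 2: Cl⁻ captures the cation: a lone pair on Cl⁻ fills the empty p orbital, producing the alkyl halide product.
Total: 2 elementary steps.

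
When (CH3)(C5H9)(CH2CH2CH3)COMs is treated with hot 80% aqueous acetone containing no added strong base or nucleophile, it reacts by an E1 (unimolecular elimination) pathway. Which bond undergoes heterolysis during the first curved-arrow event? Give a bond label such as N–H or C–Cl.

Step 1: Ionisation: the C–O σ-bond cleaves heterolytically; both bonding electrons depart with MsO⁻, leaving a tertiary carbocation at the α-carbon.
The bond broken in this step is the C–O bond.

C–O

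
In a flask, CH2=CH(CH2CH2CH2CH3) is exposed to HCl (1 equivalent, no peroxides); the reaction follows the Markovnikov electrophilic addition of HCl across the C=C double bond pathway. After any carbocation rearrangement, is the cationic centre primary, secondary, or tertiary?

Step 1: Electrophilic addition begins with the π(C=C) electrons forming a bond to the proton of HCl. Following Markovnikov's rule, the resulting cation is secondary. The H–Cl bond breaks heterolytically, releasing Cl⁻.
No single 1,2-shift to an adjacent carbon would give a more-substituted cation, so no rearrangement occurs.

secondary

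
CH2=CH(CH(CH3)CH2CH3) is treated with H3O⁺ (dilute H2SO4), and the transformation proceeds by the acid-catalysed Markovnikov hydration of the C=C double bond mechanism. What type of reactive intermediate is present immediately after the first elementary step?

Step 1: The π electrons of the C=C bond attack a proton of H3O⁺; Markovnikov addition places the new C–H on the less-substituted alkene carbon, so the positive charge ends up on the more-substituted carbon — a secondary carbocation. H2O is released.
After step 1 the species present is a secondary carbocation.

secondary carbocation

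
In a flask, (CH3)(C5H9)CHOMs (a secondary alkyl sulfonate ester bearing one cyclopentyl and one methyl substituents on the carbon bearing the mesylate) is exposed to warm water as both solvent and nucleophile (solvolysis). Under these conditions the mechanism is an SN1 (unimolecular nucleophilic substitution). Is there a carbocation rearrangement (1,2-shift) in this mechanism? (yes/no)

yes

The first-formed carbocation is secondary.
The adjacent cyclopentyl carbon already bears 2 other carbon substituents and has a hydrogen to migrate; after a 1,2-hydride shift from that carbon the positive charge sits on a tertiary centre.
Tertiary is more stable than secondary, so the shift occurs.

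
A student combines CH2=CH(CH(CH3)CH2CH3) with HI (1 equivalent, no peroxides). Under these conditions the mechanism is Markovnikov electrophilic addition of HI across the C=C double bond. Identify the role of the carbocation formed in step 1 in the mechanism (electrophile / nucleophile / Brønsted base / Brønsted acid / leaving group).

Step 3: Nucleophilic attack by I⁻ on the carbocation completes the addition, giving R–I.
The carbocation formed in step 1 accepts an electron pair into an empty or π* orbital — it is the electrophile.

electrophile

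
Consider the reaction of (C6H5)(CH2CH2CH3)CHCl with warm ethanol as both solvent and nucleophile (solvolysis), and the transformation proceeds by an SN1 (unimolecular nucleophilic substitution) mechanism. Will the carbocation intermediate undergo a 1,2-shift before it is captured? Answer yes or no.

no

The first-formed carbocation is secondary.
No single 1,2-shift to an adjacent carbon would produce a more-substituted cation than the one already present, so no rearrangement occurs.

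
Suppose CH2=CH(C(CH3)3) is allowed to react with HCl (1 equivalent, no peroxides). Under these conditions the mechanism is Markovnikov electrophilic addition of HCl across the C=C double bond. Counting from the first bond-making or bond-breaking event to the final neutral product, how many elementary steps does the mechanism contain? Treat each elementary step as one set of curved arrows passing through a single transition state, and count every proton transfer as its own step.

3

Step 1: The π electrons of the C=C bond attack a proton of HCl; Markovnikov addition places the new C–H on the less-substituted alkene carbon, so the positive charge ends up on the more-substituted carbon — a secondary carbocation. The H–Cl bond breaks heterolytically, releasing Cl⁻.
Step 2: Carbocation rearrangement: a 1,2-methyl shift from the adjacent tert-butyl carbon converts the initially-formed secondary cation into the more stable tertiary cation.
Step 3: Nucleophilic attack by Cl⁻ on the carbocation completes the addition, giving R–Cl.
Total: 3 elementary steps.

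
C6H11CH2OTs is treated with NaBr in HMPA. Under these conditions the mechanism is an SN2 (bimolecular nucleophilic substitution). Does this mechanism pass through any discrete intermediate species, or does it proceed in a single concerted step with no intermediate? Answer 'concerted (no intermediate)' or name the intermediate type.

Br⁻ attacks the back face of the α-carbon while TsO⁻ departs with the C–O bonding pair — a single concerted displacement through a pentacoordinate transition state.
All bond changes occur in one transition state; no discrete intermediate is formed.

concerted (no intermediate)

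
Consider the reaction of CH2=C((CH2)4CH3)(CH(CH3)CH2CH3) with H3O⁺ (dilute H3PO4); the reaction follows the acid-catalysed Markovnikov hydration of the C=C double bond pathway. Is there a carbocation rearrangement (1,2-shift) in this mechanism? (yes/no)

The first-formed carbocation is tertiary.
No single 1,2-shift to an adjacent carbon would produce a more-substituted cation than the one already present, so no rearrangement occurs.

no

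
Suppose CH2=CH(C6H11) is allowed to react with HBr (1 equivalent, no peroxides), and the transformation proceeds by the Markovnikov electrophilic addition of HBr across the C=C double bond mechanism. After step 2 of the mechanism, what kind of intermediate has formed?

tertiary carbocation

Step 1: Electrophilic addition begins with the π(C=C) electrons forming a bond to the proton of HBr. Following Markovnikov's rule, the resulting cation is secondary. The H–Br bond breaks heterolytically, releasing Br⁻.
Step 2: A hydride (H with its bonding pair) migrates from the adjacent cyclohexyl carbon to the cationic centre — a 1,2-hydride shift — upgrading the secondary cation to a tertiary one.
After step 2 the species present is a tertiary carbocation.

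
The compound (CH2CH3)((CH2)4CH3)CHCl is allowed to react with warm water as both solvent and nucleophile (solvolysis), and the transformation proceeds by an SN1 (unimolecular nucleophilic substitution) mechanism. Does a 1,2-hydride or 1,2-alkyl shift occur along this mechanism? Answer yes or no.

no

The first-formed carbocation is secondary.
No single 1,2-shift to an adjacent carbon would produce a more-substituted cation than the one already present, so no rearrangement occurs.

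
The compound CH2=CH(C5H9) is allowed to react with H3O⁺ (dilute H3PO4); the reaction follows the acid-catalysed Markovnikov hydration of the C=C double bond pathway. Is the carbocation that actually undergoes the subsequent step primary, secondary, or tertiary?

tertiary

Step 1: The π electrons of the C=C bond attack a proton of H3O⁺; Markovnikov addition places the new C–H on the less-substituted alkene carbon, so the positive charge ends up on the more-substituted carbon — a secondary carbocation. H2O is released.
Step 2: Carbocation rearrangement: a 1,2-hydride shift from the adjacent cyclopentyl carbon converts the initially-formed secondary cation into the more stable tertiary cation.
The cation rearranges from secondary to tertiary via a 1,2-hydride shift from the adjacent cyclopentyl carbon; the tertiary cation is what reacts next.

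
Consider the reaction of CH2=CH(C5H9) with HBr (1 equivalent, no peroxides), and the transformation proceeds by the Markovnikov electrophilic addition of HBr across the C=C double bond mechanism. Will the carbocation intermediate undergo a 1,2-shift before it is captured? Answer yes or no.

yes

The first-formed carbocation is secondary.
The adjacent cyclopentyl carbon already bears 2 other carbon substituents and has a hydrogen to migrate; after a 1,2-hydride shift from that carbon the positive charge sits on a tertiary centre.
Tertiary is more stable than secondary, so the shift occurs.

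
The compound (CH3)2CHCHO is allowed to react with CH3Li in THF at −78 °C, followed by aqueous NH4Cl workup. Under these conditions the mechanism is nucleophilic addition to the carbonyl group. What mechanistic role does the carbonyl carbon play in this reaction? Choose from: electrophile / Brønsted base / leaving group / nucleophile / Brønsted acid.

Step 1: the carbanion-like carbon of CH3Li attacks the sp² carbonyl carbon; the C=O π bond breaks and the electrons end up as a lone pair on the alkoxide oxygen of the tetrahedral intermediate.
The carbonyl carbon accepts an electron pair into an empty or π* orbital — it is the electrophile.

electrophile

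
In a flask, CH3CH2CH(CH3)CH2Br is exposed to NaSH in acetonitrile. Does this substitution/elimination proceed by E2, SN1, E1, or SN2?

Conditions: a primary substrate with a strong nucleophile in the polar aprotic solvent acetonitrile.
These conditions are the textbook signature of the SN2 pathway.
An unhindered substrate with a strong nucleophile in a polar aprotic solvent favours one-step backside displacement.

SN2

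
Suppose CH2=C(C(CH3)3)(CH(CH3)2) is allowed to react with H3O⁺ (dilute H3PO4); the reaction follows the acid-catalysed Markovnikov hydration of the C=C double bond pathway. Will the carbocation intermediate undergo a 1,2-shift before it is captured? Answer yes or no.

The first-formed carbocation is tertiary.
No single 1,2-shift to an adjacent carbon would produce a more-substituted cation than the one already present, so no rearrangement occurs.

no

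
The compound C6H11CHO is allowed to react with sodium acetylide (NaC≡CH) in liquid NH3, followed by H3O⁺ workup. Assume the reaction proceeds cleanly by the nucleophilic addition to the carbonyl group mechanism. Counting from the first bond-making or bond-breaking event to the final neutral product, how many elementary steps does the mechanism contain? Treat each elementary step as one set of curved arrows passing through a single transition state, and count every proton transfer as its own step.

Step 1: Nucleophilic addition: HC≡C⁻ adds to the carbonyl carbon, pushing the π(C=O) electron pair onto oxygen and giving a tetrahedral alkoxide.
Step 2: On H3O⁺ workup the alkoxide oxygen is protonated, giving a propargyl alcohol.
Total: 2 elementary steps.

2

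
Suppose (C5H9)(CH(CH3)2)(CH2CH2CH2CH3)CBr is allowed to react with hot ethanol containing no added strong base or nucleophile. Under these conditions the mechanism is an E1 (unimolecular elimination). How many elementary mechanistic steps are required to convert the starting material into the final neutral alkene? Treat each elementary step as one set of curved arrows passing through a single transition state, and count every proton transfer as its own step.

Step 1: Unassisted departure of Br⁻ (taking the C–Br bonding pair) generates a tertiary carbocation.
(No 1,2-shift: no single shift to an adjacent carbon would give a more stable cation.)
Step 2: An ethanol molecule (solvent) deprotonates a β-carbon; as the C–H bond breaks, those electrons form the new alkene π bond.
Total: 2 elementary steps.

2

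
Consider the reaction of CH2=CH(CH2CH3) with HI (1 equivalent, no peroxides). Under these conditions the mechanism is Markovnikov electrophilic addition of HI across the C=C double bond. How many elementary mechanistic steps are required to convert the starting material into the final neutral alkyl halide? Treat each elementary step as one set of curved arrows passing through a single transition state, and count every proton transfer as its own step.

Step 1: The π electrons of the C=C bond attack a proton of HI; Markovnikov addition places the new C–H on the less-substituted alkene carbon, so the positive charge ends up on the more-substituted carbon — a secondary carbocation. The H–I bond breaks heterolytically, releasing I⁻.
(No 1,2-shift: no single shift to an adjacent carbon would give a more stable cation.)
Step 2: Nucleophilic attack by I⁻ on the carbocation completes the addition, giving R–I.
Total: 2 elementary steps.

2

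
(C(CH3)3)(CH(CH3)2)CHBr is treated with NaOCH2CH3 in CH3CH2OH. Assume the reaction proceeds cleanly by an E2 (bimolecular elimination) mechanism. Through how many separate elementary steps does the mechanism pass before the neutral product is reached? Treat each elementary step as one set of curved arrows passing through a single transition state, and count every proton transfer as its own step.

Step 1: In one step, CH3CH2O⁻ pulls off a β-proton, the C–Br bond cleaves, and a C=C double bond forms between the α- and β-carbons (E2, anti elimination).
Total: 1 elementary step.

1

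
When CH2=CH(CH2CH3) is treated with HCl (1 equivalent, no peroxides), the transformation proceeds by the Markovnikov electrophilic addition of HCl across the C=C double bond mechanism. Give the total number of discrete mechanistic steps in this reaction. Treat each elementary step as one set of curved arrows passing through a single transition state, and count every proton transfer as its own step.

Step 1: The π electrons of the C=C bond attack a proton of HCl; Markovnikov addition places the new C–H on the less-substituted alkene carbon, so the positive charge ends up on the more-substituted carbon — a secondary carbocation. The H–Cl bond breaks heterolytically, releasing Cl⁻.
(No 1,2-shift: no single shift to an adjacent carbon would give a more stable cation.)
Step 2: Cl⁻ captures the cation: a lone pair on Cl⁻ fills the empty p orbital, producing the alkyl halide product.
Total: 2 elementary steps.

2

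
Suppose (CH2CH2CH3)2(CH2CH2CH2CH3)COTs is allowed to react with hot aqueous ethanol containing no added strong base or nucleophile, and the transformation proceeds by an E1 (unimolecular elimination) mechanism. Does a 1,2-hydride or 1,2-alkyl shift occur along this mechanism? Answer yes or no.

The first-formed carbocation is tertiary.
No single 1,2-shift to an adjacent carbon would produce a more-substituted cation than the one already present, so no rearrangement occurs.

no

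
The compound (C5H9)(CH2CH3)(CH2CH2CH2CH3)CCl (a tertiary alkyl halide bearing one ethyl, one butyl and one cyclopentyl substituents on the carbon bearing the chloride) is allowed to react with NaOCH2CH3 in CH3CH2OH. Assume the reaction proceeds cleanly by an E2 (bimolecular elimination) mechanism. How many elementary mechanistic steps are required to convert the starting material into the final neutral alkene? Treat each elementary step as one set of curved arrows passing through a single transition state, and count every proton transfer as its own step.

1

Step 1: In one step, CH3CH2O⁻ pulls off a β-proton, the C–Cl bond cleaves, and a C=C double bond forms between the α- and β-carbons (E2, anti elimination).
Total: 1 elementary step.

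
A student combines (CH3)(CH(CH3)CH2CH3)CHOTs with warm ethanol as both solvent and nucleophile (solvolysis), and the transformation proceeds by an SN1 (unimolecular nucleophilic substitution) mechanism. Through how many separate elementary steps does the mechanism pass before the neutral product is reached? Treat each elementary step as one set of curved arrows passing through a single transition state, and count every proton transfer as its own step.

Step 1: Ionisation: the C–O σ-bond cleaves heterolytically; both bonding electrons depart with TsO⁻, leaving a secondary carbocation at the α-carbon.
Step 2: A 1,2-hydride shift from the adjacent sec-butyl carbon moves the positive charge from the secondary centre to an adjacent carbon, generating a more stable tertiary carbocation.
Step 3: A lone pair on the oxygen of CH3CH2OH attacks the carbocation, forming a new C–O σ-bond and an oxonium ion.
Step 4: Deprotonation of the oxonium oxygen by solvent ethanol yields the neutral ether.
Total: 4 elementary steps.

4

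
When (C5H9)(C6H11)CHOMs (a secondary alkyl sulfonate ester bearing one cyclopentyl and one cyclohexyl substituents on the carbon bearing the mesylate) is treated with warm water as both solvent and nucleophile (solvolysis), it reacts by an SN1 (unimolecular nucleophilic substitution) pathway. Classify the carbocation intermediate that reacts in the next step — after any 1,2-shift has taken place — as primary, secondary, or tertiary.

Step 1: The C–O bond breaks with both electrons going to the mesylate; MsO⁻ leaves and a secondary carbocation remains.
Step 2: Carbocation rearrangement: a 1,2-hydride shift from the adjacent cyclopentyl carbon converts the initially-formed secondary cation into the more stable tertiary cation.
The cation rearranges from secondary to tertiary via a 1,2-hydride shift from the adjacent cyclopentyl carbon; the tertiary cation is what reacts next.

tertiary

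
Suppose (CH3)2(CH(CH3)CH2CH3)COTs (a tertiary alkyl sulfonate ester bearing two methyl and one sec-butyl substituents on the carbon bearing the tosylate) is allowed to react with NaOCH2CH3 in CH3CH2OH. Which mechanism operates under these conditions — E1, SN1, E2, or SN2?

E2

Conditions: a strong base with a tertiary substrate bearing a β-hydrogen.
These conditions are the textbook signature of the E2 pathway.
A strong (often hindered) base removes a β-H in concert with loss of the leaving group — bimolecular elimination.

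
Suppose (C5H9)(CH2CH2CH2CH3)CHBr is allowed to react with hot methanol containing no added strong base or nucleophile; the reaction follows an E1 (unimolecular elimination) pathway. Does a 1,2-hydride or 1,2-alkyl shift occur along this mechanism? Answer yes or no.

The first-formed carbocation is secondary.
The adjacent cyclopentyl carbon already bears 2 other carbon substituents and has a hydrogen to migrate; after a 1,2-hydride shift from that carbon the positive charge sits on a tertiary centre.
Tertiary is more stable than secondary, so the shift occurs.

yes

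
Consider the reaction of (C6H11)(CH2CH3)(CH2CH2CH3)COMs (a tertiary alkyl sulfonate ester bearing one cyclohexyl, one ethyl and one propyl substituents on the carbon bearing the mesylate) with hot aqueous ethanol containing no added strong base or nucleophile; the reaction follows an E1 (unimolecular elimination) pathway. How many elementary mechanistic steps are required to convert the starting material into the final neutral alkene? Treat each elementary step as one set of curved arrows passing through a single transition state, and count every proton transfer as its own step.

Step 1: Rate-determining heterolysis of the C–O bond gives MsO⁻ and a tertiary carbocation.
(No 1,2-shift: no single shift to an adjacent carbon would give a more stable cation.)
Step 2: A water (or ethanol) molecule (solvent) deprotonates a β-carbon; as the C–H bond breaks, those electrons form the new alkene π bond.
Total: 2 elementary steps.

2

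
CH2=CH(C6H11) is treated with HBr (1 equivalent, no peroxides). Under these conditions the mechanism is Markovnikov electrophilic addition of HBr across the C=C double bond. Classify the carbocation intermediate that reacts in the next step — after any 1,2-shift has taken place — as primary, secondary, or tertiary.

tertiary

Step 1: Protonation of the alkene by HBr: the π bond acts as the nucleophile and picks up H⁺, giving the more stable (Markovnikov) secondary carbocation. The H–Br bond breaks heterolytically, releasing Br⁻.
Step 2: A hydride (H with its bonding pair) migrates from the adjacent cyclohexyl carbon to the cationic centre — a 1,2-hydride shift — upgrading the secondary cation to a tertiary one.
The cation rearranges from secondary to tertiary via a 1,2-hydride shift from the adjacent cyclohexyl carbon; the tertiary cation is what reacts next.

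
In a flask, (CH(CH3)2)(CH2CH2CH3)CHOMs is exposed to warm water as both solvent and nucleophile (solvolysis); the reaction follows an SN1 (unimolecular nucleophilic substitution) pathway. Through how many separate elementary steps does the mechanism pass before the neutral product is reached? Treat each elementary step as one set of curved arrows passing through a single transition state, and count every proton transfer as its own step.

4

Step 1: The C–O bond breaks with both electrons going to the mesylate; MsO⁻ leaves and a secondary carbocation remains.
Step 2: Carbocation rearrangement: a 1,2-hydride shift from the adjacent isopropyl carbon converts the initially-formed secondary cation into the more stable tertiary cation.
Step 3: A lone pair on the oxygen of H2O attacks the carbocation, forming a new C–O σ-bond and an oxonium ion.
Step 4: Proton transfer from the O–H of the oxonium ion to a solvent molecule delivers the neutral alcohol.
Total: 4 elementary steps.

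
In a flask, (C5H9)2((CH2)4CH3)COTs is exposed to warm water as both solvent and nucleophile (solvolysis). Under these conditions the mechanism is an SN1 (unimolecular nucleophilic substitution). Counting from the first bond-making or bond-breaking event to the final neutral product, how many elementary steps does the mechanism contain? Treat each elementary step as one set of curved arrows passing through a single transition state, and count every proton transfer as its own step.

Step 1: Rate-determining heterolysis of the C–O bond gives TsO⁻ and a tertiary carbocation.
(No 1,2-shift: no single shift to an adjacent carbon would give a more stable cation.)
Step 2: A lone pair on the oxygen of H2O attacks the carbocation, forming a new C–O σ-bond and an oxonium ion.
Step 3: Deprotonation of the oxonium oxygen by solvent water yields the neutral alcohol.
Total: 3 elementary steps.

3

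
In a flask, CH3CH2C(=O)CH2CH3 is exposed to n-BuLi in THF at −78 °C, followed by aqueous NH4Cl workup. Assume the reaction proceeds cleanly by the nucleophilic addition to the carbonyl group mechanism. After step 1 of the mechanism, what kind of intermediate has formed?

tetrahedral alkoxide intermediate

Step 1: A lone pair / filled orbital on the carbanion-like carbon of n-BuLi attacks the electrophilic carbonyl carbon; the π(C=O) electrons shift onto oxygen, producing a tetrahedral alkoxide intermediate.
After step 1 the species present is a tetrahedral alkoxide intermediate.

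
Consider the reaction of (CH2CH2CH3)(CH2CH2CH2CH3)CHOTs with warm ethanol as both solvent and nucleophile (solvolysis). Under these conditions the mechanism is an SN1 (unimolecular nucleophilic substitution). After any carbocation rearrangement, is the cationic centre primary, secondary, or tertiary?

secondary

Step 1: Rate-determining heterolysis of the C–O bond gives TsO⁻ and a secondary carbocation.
No single 1,2-shift to an adjacent carbon would give a more-substituted cation, so no rearrangement occurs.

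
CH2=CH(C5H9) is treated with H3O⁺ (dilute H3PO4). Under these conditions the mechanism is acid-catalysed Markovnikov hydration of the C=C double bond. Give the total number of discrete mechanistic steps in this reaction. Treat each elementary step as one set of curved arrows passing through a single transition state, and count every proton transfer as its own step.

Step 1: The π electrons of the C=C bond attack a proton of H3O⁺; Markovnikov addition places the new C–H on the less-substituted alkene carbon, so the positive charge ends up on the more-substituted carbon — a secondary carbocation. H2O is released.
Step 2: A 1,2-hydride shift from the adjacent cyclopentyl carbon moves the positive charge from the secondary centre to an adjacent carbon, generating a more stable tertiary carbocation.
Step 3: Nucleophilic capture of the cation by H2O produces the protonated alcohol (an oxonium ion).
Step 4: Deprotonation of the oxonium ion by a water molecule delivers the neutral alcohol and regenerates the acid catalyst.
Total: 4 elementary steps.

4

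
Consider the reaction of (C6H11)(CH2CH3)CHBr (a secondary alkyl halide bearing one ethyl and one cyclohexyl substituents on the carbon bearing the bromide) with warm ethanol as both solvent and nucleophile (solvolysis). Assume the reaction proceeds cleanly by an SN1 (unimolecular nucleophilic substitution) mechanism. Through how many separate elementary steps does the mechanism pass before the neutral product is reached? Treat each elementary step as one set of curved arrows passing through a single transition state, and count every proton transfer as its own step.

Step 1: Ionisation: the C–Br σ-bond cleaves heterolytically; both bonding electrons depart with Br⁻, leaving a secondary carbocation at the α-carbon.
Step 2: A 1,2-hydride shift from the adjacent cyclohexyl carbon moves the positive charge from the secondary centre to an adjacent carbon, generating a more stable tertiary carbocation.
Step 3: Nucleophilic capture: the oxygen of CH3CH2OH bonds to the cationic carbon, producing an oxonium-ion intermediate.
Step 4: Deprotonation of the oxonium oxygen by solvent ethanol yields the neutral ether.
Total: 4 elementary steps.

4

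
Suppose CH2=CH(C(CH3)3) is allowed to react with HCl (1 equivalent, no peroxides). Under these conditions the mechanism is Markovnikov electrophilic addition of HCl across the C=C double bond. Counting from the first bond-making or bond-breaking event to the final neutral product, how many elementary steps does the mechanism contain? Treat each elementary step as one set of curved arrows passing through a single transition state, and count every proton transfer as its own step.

3

Step 1: Electrophilic addition begins with the π(C=C) electrons forming a bond to the proton of HCl. Following Markovnikov's rule, the resulting cation is secondary. The H–Cl bond breaks heterolytically, releasing Cl⁻.
Step 2: A methyl group with its bonding pair migrates from the adjacent tert-butyl carbon to the cationic centre — a 1,2-methyl shift — upgrading the secondary cation to a tertiary one.
Step 3: Cl⁻ captures the cation: a lone pair on Cl⁻ fills the empty p orbital, producing the alkyl halide product.
Total: 3 elementary steps.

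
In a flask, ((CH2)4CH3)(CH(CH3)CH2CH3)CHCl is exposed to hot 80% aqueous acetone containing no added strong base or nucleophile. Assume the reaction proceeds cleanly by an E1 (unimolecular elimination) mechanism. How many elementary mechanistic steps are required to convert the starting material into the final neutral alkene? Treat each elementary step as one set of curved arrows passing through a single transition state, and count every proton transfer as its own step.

3

Step 1: Rate-determining heterolysis of the C–Cl bond gives Cl⁻ and a secondary carbocation.
Step 2: A 1,2-hydride shift from the adjacent sec-butyl carbon moves the positive charge from the secondary centre to an adjacent carbon, generating a more stable tertiary carbocation.
Step 3: A weak base (a water molecule from the solvent) removes a proton from a carbon adjacent to the cationic centre; the electrons of that C–H bond become the new π(C=C) bond, giving the alkene.
Total: 3 elementary steps.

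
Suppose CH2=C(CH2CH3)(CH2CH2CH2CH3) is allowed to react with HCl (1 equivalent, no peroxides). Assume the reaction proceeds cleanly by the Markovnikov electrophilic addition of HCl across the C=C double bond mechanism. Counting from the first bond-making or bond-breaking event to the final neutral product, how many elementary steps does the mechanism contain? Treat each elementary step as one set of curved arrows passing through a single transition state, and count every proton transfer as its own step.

Step 1: Electrophilic addition begins with the π(C=C) electrons forming a bond to the proton of HCl. Following Markovnikov's rule, the resulting cation is tertiary. The H–Cl bond breaks heterolytically, releasing Cl⁻.
(No 1,2-shift: no single shift to an adjacent carbon would give a more stable cation.)
Step 2: Cl⁻ captures the cation: a lone pair on Cl⁻ fills the empty p orbital, producing the alkyl halide product.
Total: 2 elementary steps.

2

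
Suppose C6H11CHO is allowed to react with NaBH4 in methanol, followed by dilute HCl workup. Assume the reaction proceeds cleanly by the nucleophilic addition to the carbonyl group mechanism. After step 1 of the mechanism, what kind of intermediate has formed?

Step 1: Nucleophilic addition: H⁻ (delivered from BH4⁻) adds to the carbonyl carbon, pushing the π(C=O) electron pair onto oxygen and giving a tetrahedral alkoxide.
After step 1 the species present is a tetrahedral alkoxide intermediate.

tetrahedral alkoxide intermediate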